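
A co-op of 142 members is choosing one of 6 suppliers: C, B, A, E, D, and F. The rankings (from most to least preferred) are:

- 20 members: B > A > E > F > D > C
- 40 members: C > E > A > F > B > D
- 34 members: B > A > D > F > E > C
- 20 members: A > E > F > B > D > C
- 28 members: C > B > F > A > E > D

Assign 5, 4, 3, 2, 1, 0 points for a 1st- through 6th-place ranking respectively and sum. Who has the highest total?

C: 20·0 + 40·5 + 34·0 + 20·0 + 28·5 = 340
B: 20·5 + 40·1 + 34·5 + 20·2 + 28·4 = 462
A: 20·4 + 40·3 + 34·4 + 20·5 + 28·2 = 492
E: 20·3 + 40·4 + 34·1 + 20·4 + 28·1 = 362
D: 20·1 + 40·0 + 34·3 + 20·1 + 28·0 = 142
F: 20·2 + 40·2 + 34·2 + 20·3 + 28·3 = 332
A has the highest Borda score (492).

A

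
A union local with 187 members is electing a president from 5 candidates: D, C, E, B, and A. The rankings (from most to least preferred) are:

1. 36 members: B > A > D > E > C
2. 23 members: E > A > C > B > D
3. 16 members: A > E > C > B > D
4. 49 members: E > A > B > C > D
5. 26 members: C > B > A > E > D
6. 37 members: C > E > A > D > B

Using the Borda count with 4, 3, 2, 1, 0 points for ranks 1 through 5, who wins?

D: 36·2 + 23·0 + 16·0 + 49·0 + 26·0 + 37·1 = 109
C: 36·0 + 23·2 + 16·2 + 49·1 + 26·4 + 37·4 = 379
E: 36·1 + 23·4 + 16·3 + 49·4 + 26·1 + 37·3 = 509
B: 36·4 + 23·1 + 16·1 + 49·2 + 26·3 + 37·0 = 359
A: 36·3 + 23·3 + 16·4 + 49·3 + 26·2 + 37·2 = 514
A has the highest Borda score (514).

A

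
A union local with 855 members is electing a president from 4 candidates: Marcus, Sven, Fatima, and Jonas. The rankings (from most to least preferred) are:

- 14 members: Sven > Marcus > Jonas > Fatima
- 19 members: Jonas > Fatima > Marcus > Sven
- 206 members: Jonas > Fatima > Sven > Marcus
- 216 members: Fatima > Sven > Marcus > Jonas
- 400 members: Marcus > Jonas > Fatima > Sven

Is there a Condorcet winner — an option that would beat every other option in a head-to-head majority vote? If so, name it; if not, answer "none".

Checking pairwise contests:
Sven beats Marcus 436–419.
Fatima beats Sven 841–14.
Jonas beats Fatima 639–216.
Marcus beats Jonas 630–225.
Every option loses at least one head-to-head, so there is no Condorcet winner.

none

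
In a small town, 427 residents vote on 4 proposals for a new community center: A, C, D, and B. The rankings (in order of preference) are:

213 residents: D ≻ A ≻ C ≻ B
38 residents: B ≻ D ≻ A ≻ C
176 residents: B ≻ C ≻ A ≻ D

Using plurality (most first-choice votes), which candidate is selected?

B

First-place votes: A 0, C 0, D 213, B 214.
B has the most first-place votes.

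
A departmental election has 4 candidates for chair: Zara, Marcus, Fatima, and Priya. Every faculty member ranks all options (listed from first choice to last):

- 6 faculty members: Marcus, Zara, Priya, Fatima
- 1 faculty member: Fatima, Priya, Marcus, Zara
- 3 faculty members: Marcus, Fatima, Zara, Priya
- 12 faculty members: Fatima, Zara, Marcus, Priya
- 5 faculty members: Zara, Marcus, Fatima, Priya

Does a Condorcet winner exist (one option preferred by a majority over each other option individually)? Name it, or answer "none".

Checking pairwise contests:
Fatima beats Zara 16–11.
Zara beats Marcus 17–10.
Marcus beats Fatima 14–13.
Zara beats Priya 26–1.
Every option loses at least one head-to-head, so there is no Condorcet winner.

none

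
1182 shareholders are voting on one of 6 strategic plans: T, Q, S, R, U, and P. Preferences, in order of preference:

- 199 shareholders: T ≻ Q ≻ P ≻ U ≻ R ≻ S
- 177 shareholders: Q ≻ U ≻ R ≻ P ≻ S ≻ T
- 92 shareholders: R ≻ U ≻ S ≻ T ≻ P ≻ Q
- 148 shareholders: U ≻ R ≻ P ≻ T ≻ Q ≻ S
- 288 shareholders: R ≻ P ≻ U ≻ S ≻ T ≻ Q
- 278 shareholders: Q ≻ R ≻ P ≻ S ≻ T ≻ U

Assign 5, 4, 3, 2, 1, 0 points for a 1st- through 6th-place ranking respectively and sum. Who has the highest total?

R

T: 199·5 + 177·0 + 92·2 + 148·2 + 288·1 + 278·1 = 2041
Q: 199·4 + 177·5 + 92·0 + 148·1 + 288·0 + 278·5 = 3219
S: 199·0 + 177·1 + 92·3 + 148·0 + 288·2 + 278·2 = 1585
R: 199·1 + 177·3 + 92·5 + 148·4 + 288·5 + 278·4 = 4334
U: 199·2 + 177·4 + 92·4 + 148·5 + 288·3 + 278·0 = 3078
P: 199·3 + 177·2 + 92·1 + 148·3 + 288·4 + 278·3 = 3473
R has the highest Borda score (4334).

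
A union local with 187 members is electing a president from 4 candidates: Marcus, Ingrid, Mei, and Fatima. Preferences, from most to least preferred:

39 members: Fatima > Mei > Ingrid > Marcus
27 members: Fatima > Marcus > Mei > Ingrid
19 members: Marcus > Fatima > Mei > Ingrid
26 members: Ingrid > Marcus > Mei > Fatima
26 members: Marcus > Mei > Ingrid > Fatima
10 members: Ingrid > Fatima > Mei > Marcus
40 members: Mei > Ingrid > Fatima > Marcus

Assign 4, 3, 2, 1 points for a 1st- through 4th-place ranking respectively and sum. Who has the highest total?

Mei

Marcus: 39·1 + 27·3 + 19·4 + 26·3 + 26·4 + 10·1 + 40·1 = 428
Ingrid: 39·2 + 27·1 + 19·1 + 26·4 + 26·2 + 10·4 + 40·3 = 440
Mei: 39·3 + 27·2 + 19·2 + 26·2 + 26·3 + 10·2 + 40·4 = 519
Fatima: 39·4 + 27·4 + 19·3 + 26·1 + 26·1 + 10·3 + 40·2 = 483
Mei has the highest Borda score (519).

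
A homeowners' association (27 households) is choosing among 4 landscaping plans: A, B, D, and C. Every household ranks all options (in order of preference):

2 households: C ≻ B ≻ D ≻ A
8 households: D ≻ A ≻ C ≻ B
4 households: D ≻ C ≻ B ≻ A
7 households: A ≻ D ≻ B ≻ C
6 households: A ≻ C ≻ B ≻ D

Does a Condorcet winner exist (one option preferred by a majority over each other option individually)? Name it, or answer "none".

D vs A: 14–13 for D.
D vs B: 19–8 for D.
D vs C: 19–8 for D.
D beats every other option head-to-head.

D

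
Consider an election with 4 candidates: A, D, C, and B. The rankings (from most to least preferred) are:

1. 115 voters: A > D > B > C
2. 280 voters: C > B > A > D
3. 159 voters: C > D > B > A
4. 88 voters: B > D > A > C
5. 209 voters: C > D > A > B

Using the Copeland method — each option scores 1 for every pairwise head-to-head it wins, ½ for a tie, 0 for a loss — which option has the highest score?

C

A: loses to D, C, and B → score 0.
D: beats A and B; loses to C → score 2.
C: beats A, D, and B → score 3.
B: beats A; loses to D and C → score 1.
C has the best pairwise record.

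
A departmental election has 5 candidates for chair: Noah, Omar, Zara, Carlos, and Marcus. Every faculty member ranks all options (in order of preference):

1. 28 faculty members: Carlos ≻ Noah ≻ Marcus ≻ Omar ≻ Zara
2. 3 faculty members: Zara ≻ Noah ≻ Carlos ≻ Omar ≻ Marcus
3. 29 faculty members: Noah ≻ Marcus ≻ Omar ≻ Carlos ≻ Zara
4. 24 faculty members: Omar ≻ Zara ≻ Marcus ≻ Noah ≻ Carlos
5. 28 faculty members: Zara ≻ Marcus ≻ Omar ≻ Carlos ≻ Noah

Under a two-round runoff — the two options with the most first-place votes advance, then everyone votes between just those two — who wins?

Noah

Round 1 first-place votes: Noah 29, Omar 24, Zara 31, Carlos 28, Marcus 0.
Zara and Noah advance.
Runoff: Zara is preferred to Noah by 55 voters; Noah by 57.
Noah wins the runoff.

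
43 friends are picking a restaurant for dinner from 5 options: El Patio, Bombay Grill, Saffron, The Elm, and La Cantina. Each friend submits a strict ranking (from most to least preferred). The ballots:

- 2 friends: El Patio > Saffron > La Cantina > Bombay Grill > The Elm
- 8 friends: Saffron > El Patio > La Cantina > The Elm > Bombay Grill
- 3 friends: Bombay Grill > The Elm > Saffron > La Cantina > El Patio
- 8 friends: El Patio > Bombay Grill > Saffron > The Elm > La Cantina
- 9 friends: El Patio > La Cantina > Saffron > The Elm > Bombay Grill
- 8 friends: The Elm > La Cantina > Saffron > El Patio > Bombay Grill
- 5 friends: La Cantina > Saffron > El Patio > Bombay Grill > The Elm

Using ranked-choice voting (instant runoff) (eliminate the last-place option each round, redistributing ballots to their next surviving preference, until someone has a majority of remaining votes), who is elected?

Saffron

Round 1: El Patio 19, Bombay Grill 3, Saffron 8, The Elm 8, La Cantina 5. Eliminate Bombay Grill.
Round 2: El Patio 19, Saffron 8, The Elm 11, La Cantina 5. Eliminate La Cantina.
Round 3: El Patio 19, Saffron 13, The Elm 11. Eliminate The Elm.
Round 4: El Patio 19, Saffron 24. Saffron has a majority.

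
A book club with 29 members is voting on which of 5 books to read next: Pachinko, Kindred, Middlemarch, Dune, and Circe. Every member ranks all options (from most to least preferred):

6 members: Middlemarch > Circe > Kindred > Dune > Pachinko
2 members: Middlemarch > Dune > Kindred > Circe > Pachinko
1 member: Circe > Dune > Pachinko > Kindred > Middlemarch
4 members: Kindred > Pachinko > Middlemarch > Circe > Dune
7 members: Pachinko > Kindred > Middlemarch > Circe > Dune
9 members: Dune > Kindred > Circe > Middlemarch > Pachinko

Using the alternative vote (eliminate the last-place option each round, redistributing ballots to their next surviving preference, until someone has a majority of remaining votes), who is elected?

Round 1: Pachinko 7, Kindred 4, Middlemarch 8, Dune 9, Circe 1. Eliminate Circe.
Round 2: Pachinko 7, Kindred 4, Middlemarch 8, Dune 10. Eliminate Kindred.
Round 3: Pachinko 11, Middlemarch 8, Dune 10. Eliminate Middlemarch.
Round 4: Pachinko 11, Dune 18. Dune has a majority.

Dune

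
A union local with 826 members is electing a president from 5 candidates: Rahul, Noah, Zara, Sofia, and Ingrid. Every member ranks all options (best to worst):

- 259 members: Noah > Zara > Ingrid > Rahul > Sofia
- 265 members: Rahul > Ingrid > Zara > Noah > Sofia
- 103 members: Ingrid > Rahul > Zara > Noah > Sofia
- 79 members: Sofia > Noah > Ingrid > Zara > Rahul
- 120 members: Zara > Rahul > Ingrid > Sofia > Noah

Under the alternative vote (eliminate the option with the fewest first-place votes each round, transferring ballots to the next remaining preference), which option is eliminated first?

Round 1: Rahul 265, Noah 259, Zara 120, Sofia 79, Ingrid 103. Eliminate Sofia.

Sofia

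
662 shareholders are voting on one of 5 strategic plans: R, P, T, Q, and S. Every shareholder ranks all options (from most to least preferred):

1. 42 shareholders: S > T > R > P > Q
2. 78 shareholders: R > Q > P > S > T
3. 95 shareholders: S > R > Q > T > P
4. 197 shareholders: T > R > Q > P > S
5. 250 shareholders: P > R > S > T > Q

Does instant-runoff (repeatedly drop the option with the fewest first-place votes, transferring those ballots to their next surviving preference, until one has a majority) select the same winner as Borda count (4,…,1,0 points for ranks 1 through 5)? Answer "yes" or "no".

no

Instant-runoff — R1 R 78, P 250, T 197, Q 0, S 137 (Q out); R2 R 78, P 250, T 197, S 137 (R out); R3 P 328, T 197, S 137 (S out); R4 P 328, T 334 (T winner). Winner: T.
Borda — scores: R 2022, P 1395, T 1259, Q 818, S 1126. Winner: R.
The two methods disagree.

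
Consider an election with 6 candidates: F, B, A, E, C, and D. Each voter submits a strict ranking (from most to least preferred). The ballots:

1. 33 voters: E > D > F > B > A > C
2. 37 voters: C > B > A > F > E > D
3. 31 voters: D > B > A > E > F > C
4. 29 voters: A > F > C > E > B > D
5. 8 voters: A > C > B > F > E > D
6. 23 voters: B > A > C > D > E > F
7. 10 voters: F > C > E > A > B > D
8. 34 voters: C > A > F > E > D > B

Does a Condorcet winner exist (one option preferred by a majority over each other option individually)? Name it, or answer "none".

Checking pairwise contests:
A beats F 162–43.
F beats B 106–99.
B beats A 124–81.
F beats E 118–87.
F beats C 103–102.
F beats D 118–87.
Every option loses at least one head-to-head, so there is no Condorcet winner.

none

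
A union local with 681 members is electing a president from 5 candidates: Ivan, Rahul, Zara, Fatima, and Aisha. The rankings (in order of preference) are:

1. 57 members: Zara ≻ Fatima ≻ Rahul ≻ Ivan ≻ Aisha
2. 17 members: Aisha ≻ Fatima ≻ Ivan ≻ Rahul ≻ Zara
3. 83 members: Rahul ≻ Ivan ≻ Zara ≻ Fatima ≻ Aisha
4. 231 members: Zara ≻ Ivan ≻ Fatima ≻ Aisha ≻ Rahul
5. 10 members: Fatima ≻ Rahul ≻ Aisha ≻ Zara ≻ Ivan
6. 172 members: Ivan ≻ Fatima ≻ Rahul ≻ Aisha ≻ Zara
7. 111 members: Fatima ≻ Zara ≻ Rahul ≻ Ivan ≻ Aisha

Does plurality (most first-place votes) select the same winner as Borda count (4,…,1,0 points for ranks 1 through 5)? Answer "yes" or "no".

no

Plurality — first-place votes: Ivan 172, Rahul 83, Zara 288, Fatima 121, Aisha 17. Winner: Zara.
Borda — scores: Ivan 1832, Rahul 1059, Zara 1661, Fatima 1767, Aisha 491. Winner: Ivan.
The two methods disagree.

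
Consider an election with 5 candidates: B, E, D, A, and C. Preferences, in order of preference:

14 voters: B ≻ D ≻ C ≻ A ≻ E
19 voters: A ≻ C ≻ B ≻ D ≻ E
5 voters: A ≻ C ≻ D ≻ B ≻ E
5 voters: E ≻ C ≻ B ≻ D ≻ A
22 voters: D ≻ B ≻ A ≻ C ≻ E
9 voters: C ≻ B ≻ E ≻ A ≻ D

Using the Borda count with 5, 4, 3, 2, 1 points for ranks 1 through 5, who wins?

B

B: 14·5 + 19·3 + 5·2 + 5·3 + 22·4 + 9·4 = 276
E: 14·1 + 19·1 + 5·1 + 5·5 + 22·1 + 9·3 = 112
D: 14·4 + 19·2 + 5·3 + 5·2 + 22·5 + 9·1 = 238
A: 14·2 + 19·5 + 5·5 + 5·1 + 22·3 + 9·2 = 237
C: 14·3 + 19·4 + 5·4 + 5·4 + 22·2 + 9·5 = 247
B has the highest Borda score (276).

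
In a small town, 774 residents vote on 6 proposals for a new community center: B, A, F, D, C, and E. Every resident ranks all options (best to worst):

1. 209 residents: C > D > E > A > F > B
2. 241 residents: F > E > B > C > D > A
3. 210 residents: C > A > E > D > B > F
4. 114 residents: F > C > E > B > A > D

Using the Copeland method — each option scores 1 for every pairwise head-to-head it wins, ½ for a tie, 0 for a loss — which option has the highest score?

C

B: loses to A, F, D, C, and E → score 0.
A: beats B and F; loses to D, C, and E → score 2.
F: beats B; loses to A, D, C, and E → score 1.
D: beats B, A, and F; loses to C and E → score 3.
C: beats B, A, F, D, and E → score 5.
E: beats B, A, F, and D; loses to C → score 4.
C has the best pairwise record.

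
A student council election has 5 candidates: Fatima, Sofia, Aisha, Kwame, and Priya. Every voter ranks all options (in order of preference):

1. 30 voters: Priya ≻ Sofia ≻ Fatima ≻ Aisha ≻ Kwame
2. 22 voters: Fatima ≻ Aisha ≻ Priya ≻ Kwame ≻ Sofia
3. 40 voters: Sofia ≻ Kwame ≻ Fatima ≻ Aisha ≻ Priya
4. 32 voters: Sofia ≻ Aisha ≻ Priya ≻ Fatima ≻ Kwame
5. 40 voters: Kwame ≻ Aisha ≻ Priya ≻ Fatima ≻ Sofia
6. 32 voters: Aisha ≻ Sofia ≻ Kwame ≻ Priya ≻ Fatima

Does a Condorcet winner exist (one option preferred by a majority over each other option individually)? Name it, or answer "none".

Sofia vs Fatima: 134–62 for Sofia.
Sofia vs Aisha: 102–94 for Sofia.
Sofia vs Kwame: 134–62 for Sofia.
Sofia vs Priya: 104–92 for Sofia.
Sofia beats every other option head-to-head.

Sofia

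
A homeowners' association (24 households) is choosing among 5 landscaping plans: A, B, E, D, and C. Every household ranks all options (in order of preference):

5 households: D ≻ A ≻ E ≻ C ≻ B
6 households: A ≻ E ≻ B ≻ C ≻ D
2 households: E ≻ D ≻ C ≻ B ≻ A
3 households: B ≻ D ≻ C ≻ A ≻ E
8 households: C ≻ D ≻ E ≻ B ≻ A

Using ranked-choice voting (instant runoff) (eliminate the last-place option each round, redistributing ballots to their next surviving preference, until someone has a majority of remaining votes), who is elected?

C

Round 1: A 6, B 3, E 2, D 5, C 8. Eliminate E.
Round 2: A 6, B 3, D 7, C 8. Eliminate B.
Round 3: A 6, D 10, C 8. Eliminate A.
Round 4: D 10, C 14. C has a majority.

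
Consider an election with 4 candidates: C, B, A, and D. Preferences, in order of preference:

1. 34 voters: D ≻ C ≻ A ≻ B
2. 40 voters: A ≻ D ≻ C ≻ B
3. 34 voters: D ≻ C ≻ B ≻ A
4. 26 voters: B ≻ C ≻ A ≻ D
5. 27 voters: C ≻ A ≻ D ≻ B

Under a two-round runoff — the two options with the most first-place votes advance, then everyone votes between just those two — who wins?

A

Round 1 first-place votes: C 27, B 26, A 40, D 68.
D and A advance.
Runoff: D is preferred to A by 68 voters; A by 93.
A wins the runoff.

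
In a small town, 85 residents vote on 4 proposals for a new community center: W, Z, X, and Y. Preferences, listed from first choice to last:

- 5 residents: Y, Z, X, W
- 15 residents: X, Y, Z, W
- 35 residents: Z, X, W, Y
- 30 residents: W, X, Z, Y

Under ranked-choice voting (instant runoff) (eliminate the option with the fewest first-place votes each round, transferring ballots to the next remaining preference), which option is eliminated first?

Y

Round 1: W 30, Z 35, X 15, Y 5. Eliminate Y.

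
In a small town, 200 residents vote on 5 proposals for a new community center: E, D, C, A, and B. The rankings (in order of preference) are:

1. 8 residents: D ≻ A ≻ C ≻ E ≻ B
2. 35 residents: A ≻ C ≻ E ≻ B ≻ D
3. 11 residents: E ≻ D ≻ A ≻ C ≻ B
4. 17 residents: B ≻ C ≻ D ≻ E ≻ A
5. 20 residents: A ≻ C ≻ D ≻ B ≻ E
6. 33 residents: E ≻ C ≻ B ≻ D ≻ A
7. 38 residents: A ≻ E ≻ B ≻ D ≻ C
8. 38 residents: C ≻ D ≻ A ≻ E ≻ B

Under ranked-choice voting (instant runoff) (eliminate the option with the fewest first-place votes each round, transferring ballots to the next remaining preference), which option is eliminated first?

Round 1: E 44, D 8, C 38, A 93, B 17. Eliminate D.

D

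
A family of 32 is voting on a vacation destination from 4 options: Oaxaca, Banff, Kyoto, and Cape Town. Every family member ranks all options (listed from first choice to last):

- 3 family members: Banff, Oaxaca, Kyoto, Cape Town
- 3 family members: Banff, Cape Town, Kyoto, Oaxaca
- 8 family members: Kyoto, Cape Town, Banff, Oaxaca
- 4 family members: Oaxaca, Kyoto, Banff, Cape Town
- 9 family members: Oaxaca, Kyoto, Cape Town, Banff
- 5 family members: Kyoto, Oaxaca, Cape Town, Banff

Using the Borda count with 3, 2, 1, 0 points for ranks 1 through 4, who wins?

Oaxaca: 3·2 + 3·0 + 8·0 + 4·3 + 9·3 + 5·2 = 55
Banff: 3·3 + 3·3 + 8·1 + 4·1 + 9·0 + 5·0 = 30
Kyoto: 3·1 + 3·1 + 8·3 + 4·2 + 9·2 + 5·3 = 71
Cape Town: 3·0 + 3·2 + 8·2 + 4·0 + 9·1 + 5·1 = 36
Kyoto has the highest Borda score (71).

Kyoto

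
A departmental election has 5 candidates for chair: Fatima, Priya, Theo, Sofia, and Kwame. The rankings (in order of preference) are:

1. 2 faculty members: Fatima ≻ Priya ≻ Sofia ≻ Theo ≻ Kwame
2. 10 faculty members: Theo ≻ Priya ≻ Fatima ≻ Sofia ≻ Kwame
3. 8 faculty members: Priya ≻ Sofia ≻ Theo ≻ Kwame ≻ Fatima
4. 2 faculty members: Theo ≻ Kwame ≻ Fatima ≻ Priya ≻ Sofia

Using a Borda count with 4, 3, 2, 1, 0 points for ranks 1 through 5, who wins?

Priya

Fatima: 2·4 + 10·2 + 8·0 + 2·2 = 32
Priya: 2·3 + 10·3 + 8·4 + 2·1 = 70
Theo: 2·1 + 10·4 + 8·2 + 2·4 = 66
Sofia: 2·2 + 10·1 + 8·3 + 2·0 = 38
Kwame: 2·0 + 10·0 + 8·1 + 2·3 = 14
Priya has the highest Borda score (70).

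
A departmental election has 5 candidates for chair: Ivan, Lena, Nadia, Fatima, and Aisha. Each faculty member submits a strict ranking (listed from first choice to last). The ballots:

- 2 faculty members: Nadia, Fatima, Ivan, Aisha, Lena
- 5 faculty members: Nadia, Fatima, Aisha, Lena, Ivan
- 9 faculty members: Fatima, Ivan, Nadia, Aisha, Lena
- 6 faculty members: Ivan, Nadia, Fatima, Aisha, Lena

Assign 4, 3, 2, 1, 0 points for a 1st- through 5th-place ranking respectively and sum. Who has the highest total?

Ivan: 2·2 + 5·0 + 9·3 + 6·4 = 55
Lena: 2·0 + 5·1 + 9·0 + 6·0 = 5
Nadia: 2·4 + 5·4 + 9·2 + 6·3 = 64
Fatima: 2·3 + 5·3 + 9·4 + 6·2 = 69
Aisha: 2·1 + 5·2 + 9·1 + 6·1 = 27
Fatima has the highest Borda score (69).

Fatima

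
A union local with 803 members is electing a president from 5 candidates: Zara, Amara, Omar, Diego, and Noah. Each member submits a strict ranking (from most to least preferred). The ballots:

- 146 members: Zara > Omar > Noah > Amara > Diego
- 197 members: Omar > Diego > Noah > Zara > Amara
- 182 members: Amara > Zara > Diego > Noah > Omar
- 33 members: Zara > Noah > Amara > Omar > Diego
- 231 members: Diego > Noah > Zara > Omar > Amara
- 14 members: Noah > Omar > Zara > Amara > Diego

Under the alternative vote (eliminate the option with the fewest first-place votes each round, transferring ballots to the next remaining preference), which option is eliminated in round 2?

Zara

Round 1: Zara 179, Amara 182, Omar 197, Diego 231, Noah 14. Eliminate Noah.
Round 2: Zara 179, Amara 182, Omar 211, Diego 231. Eliminate Zara.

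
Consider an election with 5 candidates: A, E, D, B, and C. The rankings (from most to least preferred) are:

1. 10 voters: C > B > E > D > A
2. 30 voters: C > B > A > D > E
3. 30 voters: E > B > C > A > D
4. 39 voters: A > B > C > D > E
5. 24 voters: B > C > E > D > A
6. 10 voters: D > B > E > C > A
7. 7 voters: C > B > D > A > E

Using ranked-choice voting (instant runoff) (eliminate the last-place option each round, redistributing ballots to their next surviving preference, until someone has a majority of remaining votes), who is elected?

Round 1: A 39, E 30, D 10, B 24, C 47. Eliminate D.
Round 2: A 39, E 30, B 34, C 47. Eliminate E.
Round 3: A 39, B 64, C 47. Eliminate A.
Round 4: B 103, C 47. B has a majority.

B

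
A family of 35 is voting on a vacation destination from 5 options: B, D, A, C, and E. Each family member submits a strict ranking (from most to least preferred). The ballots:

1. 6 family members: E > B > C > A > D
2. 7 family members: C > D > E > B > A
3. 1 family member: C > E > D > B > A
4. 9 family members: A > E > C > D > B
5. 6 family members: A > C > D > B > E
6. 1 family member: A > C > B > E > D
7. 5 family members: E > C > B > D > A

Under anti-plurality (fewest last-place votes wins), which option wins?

Last-place votes: B 9, D 7, A 13, C 0, E 6.
C is ranked last by the fewest voters, so C wins.

C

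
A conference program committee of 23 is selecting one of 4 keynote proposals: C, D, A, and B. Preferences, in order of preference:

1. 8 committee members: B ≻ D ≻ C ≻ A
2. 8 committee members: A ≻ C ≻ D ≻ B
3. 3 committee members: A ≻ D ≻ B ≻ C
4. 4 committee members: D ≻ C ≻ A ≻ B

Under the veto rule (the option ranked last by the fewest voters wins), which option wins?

D

Last-place votes: C 3, D 0, A 8, B 12.
D is ranked last by the fewest voters, so D wins.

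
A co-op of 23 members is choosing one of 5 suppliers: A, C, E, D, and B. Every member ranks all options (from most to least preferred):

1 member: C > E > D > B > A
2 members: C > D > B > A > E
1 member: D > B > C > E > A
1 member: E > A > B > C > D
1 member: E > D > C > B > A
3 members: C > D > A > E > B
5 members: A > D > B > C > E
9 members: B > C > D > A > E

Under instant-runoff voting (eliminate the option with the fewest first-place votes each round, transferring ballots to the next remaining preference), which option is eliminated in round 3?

A

Round 1: A 5, C 6, E 2, D 1, B 9. Eliminate D.
Round 2: A 5, C 6, E 2, B 10. Eliminate E.
Round 3: A 6, C 7, B 10. Eliminate A.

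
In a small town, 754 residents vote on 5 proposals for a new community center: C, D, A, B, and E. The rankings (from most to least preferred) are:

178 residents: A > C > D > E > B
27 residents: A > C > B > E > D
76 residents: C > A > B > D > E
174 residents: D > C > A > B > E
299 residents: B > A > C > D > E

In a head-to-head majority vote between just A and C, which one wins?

A

Voters preferring A to C: 504; preferring C to A: 250.
A wins the head-to-head.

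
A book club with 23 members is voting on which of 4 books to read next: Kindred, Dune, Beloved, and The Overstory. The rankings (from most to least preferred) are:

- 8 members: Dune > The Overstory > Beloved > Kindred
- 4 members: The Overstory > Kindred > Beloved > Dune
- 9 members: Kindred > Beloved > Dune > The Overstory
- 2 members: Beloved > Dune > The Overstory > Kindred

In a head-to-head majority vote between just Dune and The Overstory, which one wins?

Voters preferring Dune to The Overstory: 19; preferring The Overstory to Dune: 4.
Dune wins the head-to-head.

Dune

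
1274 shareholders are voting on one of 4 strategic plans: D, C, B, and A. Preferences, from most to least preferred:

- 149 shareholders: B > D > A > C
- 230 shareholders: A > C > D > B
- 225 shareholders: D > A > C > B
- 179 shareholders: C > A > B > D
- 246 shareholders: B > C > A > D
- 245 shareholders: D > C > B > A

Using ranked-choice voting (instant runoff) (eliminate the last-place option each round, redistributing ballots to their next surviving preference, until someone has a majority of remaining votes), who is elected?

A

Round 1: D 470, C 179, B 395, A 230. Eliminate C.
Round 2: D 470, B 395, A 409. Eliminate B.
Round 3: D 619, A 655. A has a majority.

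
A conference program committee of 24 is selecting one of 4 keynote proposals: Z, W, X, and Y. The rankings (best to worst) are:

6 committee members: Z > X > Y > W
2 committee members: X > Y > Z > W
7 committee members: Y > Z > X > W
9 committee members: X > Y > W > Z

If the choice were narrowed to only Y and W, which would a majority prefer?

Y

Voters preferring Y to W: 24; preferring W to Y: 0.
Y wins the head-to-head.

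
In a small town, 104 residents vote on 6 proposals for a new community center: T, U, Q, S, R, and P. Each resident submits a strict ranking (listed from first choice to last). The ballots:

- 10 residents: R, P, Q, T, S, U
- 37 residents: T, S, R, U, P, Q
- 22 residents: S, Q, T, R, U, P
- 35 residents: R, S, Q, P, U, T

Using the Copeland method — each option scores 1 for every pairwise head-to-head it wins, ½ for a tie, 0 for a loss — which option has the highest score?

T: beats U, R, and P; loses to Q and S → score 3.
U: beats P; loses to T, Q, S, and R → score 1.
Q: beats T, U, and P; loses to S and R → score 3.
S: beats T, U, Q, R, and P → score 5.
R: beats U, Q, and P; loses to T and S → score 3.
P: loses to T, U, Q, S, and R → score 0.
S has the best pairwise record.

S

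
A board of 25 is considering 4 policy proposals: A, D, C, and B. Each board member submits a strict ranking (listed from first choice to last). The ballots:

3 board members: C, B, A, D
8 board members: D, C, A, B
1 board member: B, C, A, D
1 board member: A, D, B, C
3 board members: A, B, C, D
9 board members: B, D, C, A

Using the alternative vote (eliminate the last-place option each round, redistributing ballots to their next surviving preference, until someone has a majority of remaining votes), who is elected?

Round 1: A 4, D 8, C 3, B 10. Eliminate C.
Round 2: A 4, D 8, B 13. B has a majority.

B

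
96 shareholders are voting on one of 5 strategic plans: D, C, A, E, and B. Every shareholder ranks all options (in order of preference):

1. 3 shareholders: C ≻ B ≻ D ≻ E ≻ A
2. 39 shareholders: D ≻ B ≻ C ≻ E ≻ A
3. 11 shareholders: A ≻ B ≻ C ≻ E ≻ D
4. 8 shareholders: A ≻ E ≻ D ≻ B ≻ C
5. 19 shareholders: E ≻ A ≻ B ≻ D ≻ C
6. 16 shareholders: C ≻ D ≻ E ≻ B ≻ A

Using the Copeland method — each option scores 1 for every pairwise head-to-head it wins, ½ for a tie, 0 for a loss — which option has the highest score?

D: beats C, A, E, and B → score 4.
C: beats A and E; loses to D and B → score 2.
A: loses to D, C, E, and B → score 0.
E: beats A; loses to D, C, and B → score 1.
B: beats C, A, and E; loses to D → score 3.
D has the best pairwise record.

D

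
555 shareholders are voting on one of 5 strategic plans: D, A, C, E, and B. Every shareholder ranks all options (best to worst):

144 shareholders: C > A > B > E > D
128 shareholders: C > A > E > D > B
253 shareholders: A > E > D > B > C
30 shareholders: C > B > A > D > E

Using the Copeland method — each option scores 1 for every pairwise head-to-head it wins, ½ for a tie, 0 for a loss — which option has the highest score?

D: beats B; loses to A, C, and E → score 1.
A: beats D, E, and B; loses to C → score 3.
C: beats D, A, E, and B → score 4.
E: beats D and B; loses to A and C → score 2.
B: loses to D, A, C, and E → score 0.
C has the best pairwise record.

C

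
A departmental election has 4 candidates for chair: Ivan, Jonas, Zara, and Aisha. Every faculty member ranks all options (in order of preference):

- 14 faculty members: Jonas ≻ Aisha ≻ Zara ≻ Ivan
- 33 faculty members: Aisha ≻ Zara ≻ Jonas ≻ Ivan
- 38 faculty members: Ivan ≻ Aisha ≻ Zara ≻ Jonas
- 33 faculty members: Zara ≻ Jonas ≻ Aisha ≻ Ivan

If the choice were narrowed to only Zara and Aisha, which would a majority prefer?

Voters preferring Zara to Aisha: 33; preferring Aisha to Zara: 85.
Aisha wins the head-to-head.

Aisha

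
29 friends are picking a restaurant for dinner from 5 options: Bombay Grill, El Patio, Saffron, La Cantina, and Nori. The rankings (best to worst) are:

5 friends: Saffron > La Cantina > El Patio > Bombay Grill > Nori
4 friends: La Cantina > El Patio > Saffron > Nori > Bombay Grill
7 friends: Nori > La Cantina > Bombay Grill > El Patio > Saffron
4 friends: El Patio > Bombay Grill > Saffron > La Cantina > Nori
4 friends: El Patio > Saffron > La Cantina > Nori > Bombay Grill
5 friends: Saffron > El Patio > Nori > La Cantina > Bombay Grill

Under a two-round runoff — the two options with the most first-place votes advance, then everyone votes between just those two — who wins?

El Patio

Round 1 first-place votes: Bombay Grill 0, El Patio 8, Saffron 10, La Cantina 4, Nori 7.
Saffron and El Patio advance.
Runoff: Saffron is preferred to El Patio by 10 voters; El Patio by 19.
El Patio wins the runoff.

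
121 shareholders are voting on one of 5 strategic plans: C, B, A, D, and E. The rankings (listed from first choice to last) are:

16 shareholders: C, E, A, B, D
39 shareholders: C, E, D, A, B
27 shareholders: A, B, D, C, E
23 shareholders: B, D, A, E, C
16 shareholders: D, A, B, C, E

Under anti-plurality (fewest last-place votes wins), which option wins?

Last-place votes: C 23, B 39, A 0, D 16, E 43.
A is ranked last by the fewest voters, so A wins.

A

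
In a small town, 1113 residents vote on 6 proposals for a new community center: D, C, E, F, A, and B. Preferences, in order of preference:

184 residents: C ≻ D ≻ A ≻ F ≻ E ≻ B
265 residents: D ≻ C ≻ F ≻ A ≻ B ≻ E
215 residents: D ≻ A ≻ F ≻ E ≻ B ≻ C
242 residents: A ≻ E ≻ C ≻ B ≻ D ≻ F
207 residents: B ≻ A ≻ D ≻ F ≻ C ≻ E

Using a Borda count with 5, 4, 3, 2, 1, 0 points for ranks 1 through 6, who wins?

D

D: 184·4 + 265·5 + 215·5 + 242·1 + 207·3 = 3999
C: 184·5 + 265·4 + 215·0 + 242·3 + 207·1 = 2913
E: 184·1 + 265·0 + 215·2 + 242·4 + 207·0 = 1582
F: 184·2 + 265·3 + 215·3 + 242·0 + 207·2 = 2222
A: 184·3 + 265·2 + 215·4 + 242·5 + 207·4 = 3980
B: 184·0 + 265·1 + 215·1 + 242·2 + 207·5 = 1999
D has the highest Borda score (3999).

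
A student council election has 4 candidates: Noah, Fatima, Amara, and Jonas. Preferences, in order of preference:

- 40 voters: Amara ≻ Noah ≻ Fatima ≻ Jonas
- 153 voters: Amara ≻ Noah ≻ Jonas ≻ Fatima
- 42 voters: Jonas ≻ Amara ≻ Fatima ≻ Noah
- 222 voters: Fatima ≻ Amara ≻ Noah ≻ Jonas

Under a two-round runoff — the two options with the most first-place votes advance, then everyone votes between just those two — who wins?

Amara

Round 1 first-place votes: Noah 0, Fatima 222, Amara 193, Jonas 42.
Fatima and Amara advance.
Runoff: Fatima is preferred to Amara by 222 voters; Amara by 235.
Amara wins the runoff.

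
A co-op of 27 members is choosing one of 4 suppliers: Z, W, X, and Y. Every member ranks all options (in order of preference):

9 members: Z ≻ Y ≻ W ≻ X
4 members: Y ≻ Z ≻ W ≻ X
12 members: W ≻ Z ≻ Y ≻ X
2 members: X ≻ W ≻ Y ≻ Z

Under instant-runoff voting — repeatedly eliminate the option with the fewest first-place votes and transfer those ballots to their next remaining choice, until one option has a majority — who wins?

W

Round 1: Z 9, W 12, X 2, Y 4. Eliminate X.
Round 2: Z 9, W 14, Y 4. W has a majority.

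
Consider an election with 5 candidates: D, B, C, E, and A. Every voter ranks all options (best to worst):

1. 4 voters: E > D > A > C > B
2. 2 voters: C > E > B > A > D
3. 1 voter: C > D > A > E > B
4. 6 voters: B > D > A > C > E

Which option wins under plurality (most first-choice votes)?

First-place votes: D 0, B 6, C 3, E 4, A 0.
B has the most first-place votes.

B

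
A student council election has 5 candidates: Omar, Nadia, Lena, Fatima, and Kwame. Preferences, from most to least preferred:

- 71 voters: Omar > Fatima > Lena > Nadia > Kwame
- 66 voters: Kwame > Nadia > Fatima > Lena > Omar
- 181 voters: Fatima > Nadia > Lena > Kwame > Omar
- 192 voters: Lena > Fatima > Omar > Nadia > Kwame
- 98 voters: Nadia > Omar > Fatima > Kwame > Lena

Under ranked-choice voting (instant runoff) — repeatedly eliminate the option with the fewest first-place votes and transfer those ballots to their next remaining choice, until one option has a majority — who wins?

Fatima

Round 1: Omar 71, Nadia 98, Lena 192, Fatima 181, Kwame 66. Eliminate Kwame.
Round 2: Omar 71, Nadia 164, Lena 192, Fatima 181. Eliminate Omar.
Round 3: Nadia 164, Lena 192, Fatima 252. Eliminate Nadia.
Round 4: Lena 192, Fatima 416. Fatima has a majority.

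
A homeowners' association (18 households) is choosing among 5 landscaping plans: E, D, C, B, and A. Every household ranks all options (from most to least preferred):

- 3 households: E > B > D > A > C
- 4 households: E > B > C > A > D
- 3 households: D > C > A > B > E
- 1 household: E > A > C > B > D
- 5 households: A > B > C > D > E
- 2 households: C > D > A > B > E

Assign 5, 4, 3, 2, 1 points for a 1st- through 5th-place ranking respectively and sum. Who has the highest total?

E: 3·5 + 4·5 + 3·1 + 1·5 + 5·1 + 2·1 = 50
D: 3·3 + 4·1 + 3·5 + 1·1 + 5·2 + 2·4 = 47
C: 3·1 + 4·3 + 3·4 + 1·3 + 5·3 + 2·5 = 55
B: 3·4 + 4·4 + 3·2 + 1·2 + 5·4 + 2·2 = 60
A: 3·2 + 4·2 + 3·3 + 1·4 + 5·5 + 2·3 = 58
B has the highest Borda score (60).

B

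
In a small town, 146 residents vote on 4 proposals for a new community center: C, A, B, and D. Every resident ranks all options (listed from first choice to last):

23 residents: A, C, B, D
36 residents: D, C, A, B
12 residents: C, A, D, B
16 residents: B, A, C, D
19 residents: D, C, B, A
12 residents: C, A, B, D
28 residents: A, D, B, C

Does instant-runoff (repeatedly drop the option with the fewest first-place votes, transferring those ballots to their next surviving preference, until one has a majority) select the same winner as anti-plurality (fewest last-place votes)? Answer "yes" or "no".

Instant-runoff — R1 C 24, A 51, B 16, D 55 (B out); R2 C 24, A 67, D 55 (C out); R3 A 91, D 55 (A winner). Winner: A.
Anti-plurality — last-place votes: C 28, A 19, B 48, D 51. Winner: A.
The two methods agree.

yes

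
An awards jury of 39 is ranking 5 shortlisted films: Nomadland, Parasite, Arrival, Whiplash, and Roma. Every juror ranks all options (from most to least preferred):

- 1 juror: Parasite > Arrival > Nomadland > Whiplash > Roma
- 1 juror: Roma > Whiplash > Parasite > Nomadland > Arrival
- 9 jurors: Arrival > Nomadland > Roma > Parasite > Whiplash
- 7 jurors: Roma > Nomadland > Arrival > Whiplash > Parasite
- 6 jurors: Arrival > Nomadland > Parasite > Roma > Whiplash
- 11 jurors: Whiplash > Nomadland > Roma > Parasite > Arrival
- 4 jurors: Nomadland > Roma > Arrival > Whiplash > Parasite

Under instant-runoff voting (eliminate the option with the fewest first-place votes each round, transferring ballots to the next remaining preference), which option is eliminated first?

Parasite

Round 1: Nomadland 4, Parasite 1, Arrival 15, Whiplash 11, Roma 8. Eliminate Parasite.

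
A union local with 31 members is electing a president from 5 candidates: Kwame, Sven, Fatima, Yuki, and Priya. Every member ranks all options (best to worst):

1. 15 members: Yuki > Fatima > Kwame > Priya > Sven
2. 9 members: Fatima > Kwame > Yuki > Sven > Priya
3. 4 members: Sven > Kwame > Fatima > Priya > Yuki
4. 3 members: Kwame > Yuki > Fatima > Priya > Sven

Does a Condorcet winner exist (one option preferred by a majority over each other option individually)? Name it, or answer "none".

Checking pairwise contests:
Fatima beats Kwame 24–7.
Kwame beats Sven 27–4.
Yuki beats Fatima 18–13.
Kwame beats Yuki 16–15.
Kwame beats Priya 31–0.
Every option loses at least one head-to-head, so there is no Condorcet winner.

none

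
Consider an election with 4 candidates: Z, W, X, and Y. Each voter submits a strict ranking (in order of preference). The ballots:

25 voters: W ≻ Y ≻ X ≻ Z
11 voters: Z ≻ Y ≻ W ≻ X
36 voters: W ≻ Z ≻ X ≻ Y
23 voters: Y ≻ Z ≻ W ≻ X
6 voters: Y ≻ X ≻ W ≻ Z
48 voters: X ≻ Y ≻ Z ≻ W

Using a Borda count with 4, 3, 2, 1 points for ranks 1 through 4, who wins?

Z: 25·1 + 11·4 + 36·3 + 23·3 + 6·1 + 48·2 = 348
W: 25·4 + 11·2 + 36·4 + 23·2 + 6·2 + 48·1 = 372
X: 25·2 + 11·1 + 36·2 + 23·1 + 6·3 + 48·4 = 366
Y: 25·3 + 11·3 + 36·1 + 23·4 + 6·4 + 48·3 = 404
Y has the highest Borda score (404).

Y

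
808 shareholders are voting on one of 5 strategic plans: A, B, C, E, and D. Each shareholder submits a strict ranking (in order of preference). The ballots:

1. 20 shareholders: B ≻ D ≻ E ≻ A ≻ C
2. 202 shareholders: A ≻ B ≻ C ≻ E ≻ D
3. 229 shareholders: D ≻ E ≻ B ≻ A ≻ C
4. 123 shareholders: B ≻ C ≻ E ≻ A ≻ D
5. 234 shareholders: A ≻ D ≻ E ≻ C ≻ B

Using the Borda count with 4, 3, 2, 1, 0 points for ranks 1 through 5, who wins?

A

A: 20·1 + 202·4 + 229·1 + 123·1 + 234·4 = 2116
B: 20·4 + 202·3 + 229·2 + 123·4 + 234·0 = 1636
C: 20·0 + 202·2 + 229·0 + 123·3 + 234·1 = 1007
E: 20·2 + 202·1 + 229·3 + 123·2 + 234·2 = 1643
D: 20·3 + 202·0 + 229·4 + 123·0 + 234·3 = 1678
A has the highest Borda score (2116).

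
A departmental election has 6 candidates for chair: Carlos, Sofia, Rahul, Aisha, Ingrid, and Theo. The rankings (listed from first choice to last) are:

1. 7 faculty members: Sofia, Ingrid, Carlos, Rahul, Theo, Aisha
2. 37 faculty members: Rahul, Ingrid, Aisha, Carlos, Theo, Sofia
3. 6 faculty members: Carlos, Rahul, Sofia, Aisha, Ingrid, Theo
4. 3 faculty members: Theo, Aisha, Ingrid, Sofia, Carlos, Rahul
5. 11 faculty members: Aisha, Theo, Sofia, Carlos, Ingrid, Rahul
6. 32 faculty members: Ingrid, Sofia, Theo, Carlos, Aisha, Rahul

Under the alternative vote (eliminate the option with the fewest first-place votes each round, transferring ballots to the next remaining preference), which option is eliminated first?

Theo

Round 1: Carlos 6, Sofia 7, Rahul 37, Aisha 11, Ingrid 32, Theo 3. Eliminate Theo.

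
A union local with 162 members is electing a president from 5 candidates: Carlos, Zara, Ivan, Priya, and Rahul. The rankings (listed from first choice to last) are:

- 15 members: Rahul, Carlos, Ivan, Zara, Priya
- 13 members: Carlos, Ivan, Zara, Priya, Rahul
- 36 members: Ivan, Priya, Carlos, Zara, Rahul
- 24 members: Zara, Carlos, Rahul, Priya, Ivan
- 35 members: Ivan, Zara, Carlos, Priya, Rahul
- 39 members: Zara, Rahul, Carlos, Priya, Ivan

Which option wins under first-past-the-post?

First-place votes: Carlos 13, Zara 63, Ivan 71, Priya 0, Rahul 15.
Ivan has the most first-place votes.

Ivan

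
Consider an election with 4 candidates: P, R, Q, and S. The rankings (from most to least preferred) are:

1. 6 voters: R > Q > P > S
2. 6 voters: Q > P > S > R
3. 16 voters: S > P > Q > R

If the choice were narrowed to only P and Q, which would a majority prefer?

P

Voters preferring P to Q: 16; preferring Q to P: 12.
P wins the head-to-head.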